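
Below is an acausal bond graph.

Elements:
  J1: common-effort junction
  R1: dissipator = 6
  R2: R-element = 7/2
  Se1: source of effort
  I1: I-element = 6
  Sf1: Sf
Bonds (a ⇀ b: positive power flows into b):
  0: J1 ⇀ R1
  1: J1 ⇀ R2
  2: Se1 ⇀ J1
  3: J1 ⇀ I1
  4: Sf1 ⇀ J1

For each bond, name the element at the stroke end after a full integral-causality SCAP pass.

#2 stroke→J1  (source Se1 imposes e)
#4 stroke→Sf1  (source Sf1 imposes f)
#0 stroke→R1  (0-jn J1 has e-setter on 2)
#1 stroke→R2  (J1 effort already set via bond 2)
#3 stroke→I1  (J1: bond 2 brought effort, rest push out)

bond 0 stroke at R1
bond 1 stroke at R2
bond 2 stroke at J1
bond 3 stroke at I1
bond 4 stroke at Sf1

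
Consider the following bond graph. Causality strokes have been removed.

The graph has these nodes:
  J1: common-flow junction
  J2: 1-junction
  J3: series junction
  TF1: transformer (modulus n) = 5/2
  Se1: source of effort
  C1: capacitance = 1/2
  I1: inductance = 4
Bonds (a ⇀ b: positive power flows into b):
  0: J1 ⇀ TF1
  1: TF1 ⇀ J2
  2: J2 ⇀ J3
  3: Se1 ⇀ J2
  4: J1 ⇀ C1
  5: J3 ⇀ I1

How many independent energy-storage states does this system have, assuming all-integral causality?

β3 stroke at J2  (Se1 (Se) sets effort on bond)
β4 stroke at J1  (C1 integral (e out))
β0 stroke at TF1  (J1 needs exactly one f-in)
β1 stroke at J2  (TF TF1: opposite of bond 0)
β2 stroke at J3  (closing 1-jn rule on J2)
β5 stroke at I1  (J3: last free bond brings flow in)

2  (C1, I1 all integral)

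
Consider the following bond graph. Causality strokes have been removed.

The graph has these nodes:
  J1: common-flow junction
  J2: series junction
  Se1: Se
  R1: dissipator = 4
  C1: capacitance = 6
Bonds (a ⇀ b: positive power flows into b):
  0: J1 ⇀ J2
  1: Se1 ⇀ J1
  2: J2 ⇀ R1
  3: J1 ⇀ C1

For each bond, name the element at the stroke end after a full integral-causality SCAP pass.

β0 |J2
β1 |J1
β2 |R1
β3 |J1

#1 stroke at J1  (Se1 (Se) sets effort on bond)
#3 stroke at J1  (C1: C, integral causality)
#0 stroke at J2  (closing 1-jn rule on J1)
#2 stroke at R1  (only one flow-in slot at J2)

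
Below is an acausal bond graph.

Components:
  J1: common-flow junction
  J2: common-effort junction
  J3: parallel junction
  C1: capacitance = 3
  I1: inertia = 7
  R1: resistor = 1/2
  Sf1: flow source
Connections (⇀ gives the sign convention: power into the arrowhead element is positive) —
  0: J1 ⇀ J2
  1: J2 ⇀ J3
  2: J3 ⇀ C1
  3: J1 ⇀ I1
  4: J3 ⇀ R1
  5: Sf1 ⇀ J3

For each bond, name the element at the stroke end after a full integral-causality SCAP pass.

b5 →Sf1  (Sf1: flow source, stroke at near end)
b2 →J3  (prefer integral on C1)
b1 →J2  (0-jn J3 has e-setter on 2)
b4 →R1  (common-e at J3 fixed by 2)
b0 →J1  (J2 effort already set via bond 1)
b3 →I1  (J1 needs exactly one f-in)

b0 →J1
b1 →J2
b2 →J3
b3 →I1
b4 →R1
b5 →Sf1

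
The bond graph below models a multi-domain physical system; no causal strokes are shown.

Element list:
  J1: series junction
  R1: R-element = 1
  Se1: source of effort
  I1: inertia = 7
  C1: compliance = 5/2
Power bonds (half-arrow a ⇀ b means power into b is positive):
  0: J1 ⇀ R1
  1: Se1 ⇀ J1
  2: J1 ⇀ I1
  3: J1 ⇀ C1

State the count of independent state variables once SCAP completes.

2  (C1, I1 all integral)

β1 →J1  (source Se1 imposes e)
β2 →I1  (I1 integral (f out))
β0 →J1  (J1 flow already set via bond 2)
β3 →J1  (J1: bond 2 brought flow, rest push out)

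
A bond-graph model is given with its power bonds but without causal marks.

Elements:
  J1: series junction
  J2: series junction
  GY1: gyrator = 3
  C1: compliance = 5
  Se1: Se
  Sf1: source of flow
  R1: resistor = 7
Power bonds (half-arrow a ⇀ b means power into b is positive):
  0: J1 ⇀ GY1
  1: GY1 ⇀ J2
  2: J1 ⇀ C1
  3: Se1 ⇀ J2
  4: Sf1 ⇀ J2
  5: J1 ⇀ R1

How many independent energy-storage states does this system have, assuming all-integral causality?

bond 3 stroke at J2  (Se1 (Se) sets effort on bond)
bond 4 stroke at Sf1  (source Sf1 imposes f)
bond 1 stroke at J2  (common-f at J2 fixed by 4)
bond 0 stroke at J1  (GY1 both-in/both-out from 1)
bond 2 stroke at J1  (C1: C, integral causality)
bond 5 stroke at R1  (J1: last free bond brings flow in)

1  (C1 all integral)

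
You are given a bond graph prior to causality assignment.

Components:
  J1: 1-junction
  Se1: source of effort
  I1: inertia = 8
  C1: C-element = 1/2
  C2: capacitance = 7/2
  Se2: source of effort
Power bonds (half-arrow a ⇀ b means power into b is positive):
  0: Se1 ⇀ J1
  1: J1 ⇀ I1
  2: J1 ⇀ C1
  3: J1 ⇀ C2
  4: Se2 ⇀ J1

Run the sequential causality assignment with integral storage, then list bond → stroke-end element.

β0 stroke at J1  (Se1 (Se) sets effort on bond)
β4 stroke at J1  (Se2: effort source, stroke at far end)
β1 stroke at I1  (I1: I, integral causality)
β2 stroke at J1  (J1 flow already set via bond 1)
β3 stroke at J1  (J1: bond 1 brought flow, rest push out)

bond 0 stroke at J1
bond 1 stroke at I1
bond 2 stroke at J1
bond 3 stroke at J1
bond 4 stroke at J1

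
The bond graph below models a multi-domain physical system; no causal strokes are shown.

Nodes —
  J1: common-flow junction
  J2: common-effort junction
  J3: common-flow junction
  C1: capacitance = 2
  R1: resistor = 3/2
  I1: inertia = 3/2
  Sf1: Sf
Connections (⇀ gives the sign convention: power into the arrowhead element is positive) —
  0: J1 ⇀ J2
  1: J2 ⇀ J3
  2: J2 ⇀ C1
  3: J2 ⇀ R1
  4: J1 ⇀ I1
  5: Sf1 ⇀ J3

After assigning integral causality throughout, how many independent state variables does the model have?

2  (C1, I1 all integral)

bond 5 |Sf1  (Sf1 (Sf) sets flow on bond)
bond 1 |J3  (1-jn J3 has f-setter on 5)
bond 2 |J2  (C1 integral (e out))
bond 0 |J1  (J2 effort already set via bond 2)
bond 3 |R1  (common-e at J2 fixed by 2)
bond 4 |I1  (J1: last free bond brings flow in)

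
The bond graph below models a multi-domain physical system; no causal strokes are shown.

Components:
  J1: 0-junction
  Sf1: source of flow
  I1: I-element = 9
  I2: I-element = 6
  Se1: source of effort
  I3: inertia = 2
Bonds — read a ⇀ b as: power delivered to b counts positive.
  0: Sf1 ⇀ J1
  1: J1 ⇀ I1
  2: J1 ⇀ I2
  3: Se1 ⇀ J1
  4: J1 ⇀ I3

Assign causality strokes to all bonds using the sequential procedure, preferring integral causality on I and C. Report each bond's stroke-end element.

β0 |Sf1  (source Sf1 imposes f)
β3 |J1  (Se1 (Se) sets effort on bond)
β1 |I1  (J1: bond 3 brought effort, rest push out)
β2 |I2  (J1 effort already set via bond 3)
β4 |I3  (J1 effort already set via bond 3)

#0 stroke at Sf1
#1 stroke at I1
#2 stroke at I2
#3 stroke at J1
#4 stroke at I3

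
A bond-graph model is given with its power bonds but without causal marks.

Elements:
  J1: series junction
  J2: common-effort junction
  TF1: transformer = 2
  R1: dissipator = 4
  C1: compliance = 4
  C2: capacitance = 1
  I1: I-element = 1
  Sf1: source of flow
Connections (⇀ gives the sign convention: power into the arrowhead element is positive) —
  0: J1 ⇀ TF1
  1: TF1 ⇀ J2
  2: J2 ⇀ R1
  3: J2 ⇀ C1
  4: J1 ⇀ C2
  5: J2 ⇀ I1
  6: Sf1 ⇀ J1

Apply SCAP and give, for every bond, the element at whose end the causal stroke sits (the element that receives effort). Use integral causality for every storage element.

#6 stroke→Sf1  (source Sf1 imposes f)
#0 stroke→J1  (J1 flow already set via bond 6)
#4 stroke→J1  (1-jn J1 has f-setter on 6)
#1 stroke→TF1  (TF TF1: opposite of bond 0)
#3 stroke→J2  (C1: C, integral causality)
#2 stroke→R1  (J2: bond 3 brought effort, rest push out)
#5 stroke→I1  (0-jn J2 has e-setter on 3)

β0 stroke→J1
β1 stroke→TF1
β2 stroke→R1
β3 stroke→J2
β4 stroke→J1
β5 stroke→I1
β6 stroke→Sf1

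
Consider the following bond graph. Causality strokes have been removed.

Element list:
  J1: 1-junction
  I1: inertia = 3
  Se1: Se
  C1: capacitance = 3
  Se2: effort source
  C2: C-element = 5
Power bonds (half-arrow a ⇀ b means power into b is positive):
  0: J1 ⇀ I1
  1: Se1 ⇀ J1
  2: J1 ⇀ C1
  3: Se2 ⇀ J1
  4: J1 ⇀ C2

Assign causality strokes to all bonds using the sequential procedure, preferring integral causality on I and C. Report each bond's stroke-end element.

#0 stroke at I1
#1 stroke at J1
#2 stroke at J1
#3 stroke at J1
#4 stroke at J1

b1 stroke at J1  (Se1 fixes effort; stroke away)
b3 stroke at J1  (Se2 (Se) sets effort on bond)
b0 stroke at I1  (I1 integral (f out))
b2 stroke at J1  (common-f at J1 fixed by 0)
b4 stroke at J1  (common-f at J1 fixed by 0)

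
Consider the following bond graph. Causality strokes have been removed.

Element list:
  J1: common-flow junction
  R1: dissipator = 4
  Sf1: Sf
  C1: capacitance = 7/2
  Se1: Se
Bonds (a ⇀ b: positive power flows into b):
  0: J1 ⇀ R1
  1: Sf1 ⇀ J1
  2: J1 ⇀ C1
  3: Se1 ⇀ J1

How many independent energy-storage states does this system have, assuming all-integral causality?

1  (C1 all integral)

b1 stroke at Sf1  (Sf1: flow source, stroke at near end)
b3 stroke at J1  (Se1: effort source, stroke at far end)
b0 stroke at J1  (J1 flow already set via bond 1)
b2 stroke at J1  (J1: bond 1 brought flow, rest push out)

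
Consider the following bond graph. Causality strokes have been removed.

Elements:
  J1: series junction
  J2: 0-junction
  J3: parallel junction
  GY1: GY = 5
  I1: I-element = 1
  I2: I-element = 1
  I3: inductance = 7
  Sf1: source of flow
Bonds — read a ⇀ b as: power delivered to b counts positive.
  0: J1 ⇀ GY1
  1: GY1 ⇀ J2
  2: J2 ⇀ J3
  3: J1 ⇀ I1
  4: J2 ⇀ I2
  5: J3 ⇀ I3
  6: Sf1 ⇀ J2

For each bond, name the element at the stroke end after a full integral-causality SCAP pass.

#6 |Sf1  (source Sf1 imposes f)
#3 |I1  (I1: I, integral causality)
#0 |J1  (1-jn J1 has f-setter on 3)
#1 |J2  (through GY1, causality inverts; strokes same side of GY1)
#2 |J3  (0-jn J2 has e-setter on 1)
#4 |I2  (J2 effort already set via bond 1)
#5 |I3  (0-jn J3 has e-setter on 2)

b0 |J1
b1 |J2
b2 |J3
b3 |I1
b4 |I2
b5 |I3
b6 |Sf1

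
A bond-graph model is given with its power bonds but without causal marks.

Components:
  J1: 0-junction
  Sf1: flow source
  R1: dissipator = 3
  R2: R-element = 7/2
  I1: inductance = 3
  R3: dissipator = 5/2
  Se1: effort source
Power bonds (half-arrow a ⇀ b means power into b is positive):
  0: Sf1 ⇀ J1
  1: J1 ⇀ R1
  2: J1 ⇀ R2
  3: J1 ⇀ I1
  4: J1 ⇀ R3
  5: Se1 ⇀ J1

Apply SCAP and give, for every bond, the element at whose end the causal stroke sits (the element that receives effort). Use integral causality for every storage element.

bond 0 →Sf1  (Sf1: flow source, stroke at near end)
bond 5 →J1  (Se1: effort source, stroke at far end)
bond 1 →R1  (0-jn J1 has e-setter on 5)
bond 2 →R2  (J1: bond 5 brought effort, rest push out)
bond 3 →I1  (J1 effort already set via bond 5)
bond 4 →R3  (J1: bond 5 brought effort, rest push out)

b0 →Sf1
b1 →R1
b2 →R2
b3 →I1
b4 →R3
b5 →J1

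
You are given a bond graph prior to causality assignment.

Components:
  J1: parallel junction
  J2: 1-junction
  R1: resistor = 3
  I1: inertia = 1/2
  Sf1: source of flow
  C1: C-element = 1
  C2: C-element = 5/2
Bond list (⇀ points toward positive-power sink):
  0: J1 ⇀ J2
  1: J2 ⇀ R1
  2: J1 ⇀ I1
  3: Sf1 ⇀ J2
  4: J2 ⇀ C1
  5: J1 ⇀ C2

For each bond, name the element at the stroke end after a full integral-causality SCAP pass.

#0 |J2
#1 |J2
#2 |I1
#3 |Sf1
#4 |J2
#5 |J1

bond 3 stroke→Sf1  (Sf1 (Sf) sets flow on bond)
bond 0 stroke→J2  (J2: bond 3 brought flow, rest push out)
bond 1 stroke→J2  (J2 flow already set via bond 3)
bond 4 stroke→J2  (J2 flow already set via bond 3)
bond 2 stroke→I1  (I1 integral (f out))
bond 5 stroke→J1  (J1: last free bond brings effort in)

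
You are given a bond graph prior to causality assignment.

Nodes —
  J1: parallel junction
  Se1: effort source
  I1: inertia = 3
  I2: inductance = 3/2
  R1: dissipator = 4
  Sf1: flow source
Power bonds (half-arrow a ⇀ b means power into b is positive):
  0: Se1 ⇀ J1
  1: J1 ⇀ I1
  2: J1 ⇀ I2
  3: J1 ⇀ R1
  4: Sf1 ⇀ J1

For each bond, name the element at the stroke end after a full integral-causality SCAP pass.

β0 →J1
β1 →I1
β2 →I2
β3 →R1
β4 →Sf1

#0 stroke→J1  (source Se1 imposes e)
#4 stroke→Sf1  (Sf1 fixes flow; stroke at Sf1)
#1 stroke→I1  (J1: bond 0 brought effort, rest push out)
#2 stroke→I2  (J1 effort already set via bond 0)
#3 stroke→R1  (J1 effort already set via bond 0)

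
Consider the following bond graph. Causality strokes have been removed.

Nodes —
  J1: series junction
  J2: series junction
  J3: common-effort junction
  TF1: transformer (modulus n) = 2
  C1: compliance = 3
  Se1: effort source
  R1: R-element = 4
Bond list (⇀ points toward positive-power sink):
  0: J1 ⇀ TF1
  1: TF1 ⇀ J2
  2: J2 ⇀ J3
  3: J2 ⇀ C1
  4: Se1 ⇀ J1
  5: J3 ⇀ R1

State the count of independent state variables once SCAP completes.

1  (C1 all integral)

β4 →J1  (Se1 (Se) sets effort on bond)
β0 →TF1  (only one flow-in slot at J1)
β1 →J2  (TF TF1: opposite of bond 0)
β3 →J2  (C1 integral (e out))
β2 →J3  (J2 needs exactly one f-in)
β5 →R1  (J3: bond 2 brought effort, rest push out)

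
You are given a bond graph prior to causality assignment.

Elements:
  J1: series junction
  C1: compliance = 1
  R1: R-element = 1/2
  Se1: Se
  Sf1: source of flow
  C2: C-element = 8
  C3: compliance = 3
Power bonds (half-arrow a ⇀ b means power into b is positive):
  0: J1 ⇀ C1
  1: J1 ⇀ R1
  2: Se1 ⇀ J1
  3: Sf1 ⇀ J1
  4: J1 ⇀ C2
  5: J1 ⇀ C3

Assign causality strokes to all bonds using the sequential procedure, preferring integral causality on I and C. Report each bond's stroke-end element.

b0 stroke at J1
b1 stroke at J1
b2 stroke at J1
b3 stroke at Sf1
b4 stroke at J1
b5 stroke at J1

β2 |J1  (Se1 fixes effort; stroke away)
β3 |Sf1  (Sf1: flow source, stroke at near end)
β0 |J1  (J1: bond 3 brought flow, rest push out)
β1 |J1  (1-jn J1 has f-setter on 3)
β4 |J1  (1-jn J1 has f-setter on 3)
β5 |J1  (common-f at J1 fixed by 3)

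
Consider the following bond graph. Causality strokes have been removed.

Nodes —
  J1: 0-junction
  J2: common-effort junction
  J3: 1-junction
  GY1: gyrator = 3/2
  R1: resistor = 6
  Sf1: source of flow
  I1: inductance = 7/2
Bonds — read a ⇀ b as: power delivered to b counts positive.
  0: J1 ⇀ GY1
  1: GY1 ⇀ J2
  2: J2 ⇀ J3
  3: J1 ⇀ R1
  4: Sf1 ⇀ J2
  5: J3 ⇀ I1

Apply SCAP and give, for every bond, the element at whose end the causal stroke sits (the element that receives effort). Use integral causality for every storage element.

bond 4 stroke→Sf1  (source Sf1 imposes f)
bond 5 stroke→I1  (prefer integral on I1)
bond 2 stroke→J3  (1-jn J3 has f-setter on 5)
bond 1 stroke→J2  (only one effort-in slot at J2)
bond 0 stroke→J1  (through GY1, causality inverts; strokes same side of GY1)
bond 3 stroke→R1  (common-e at J1 fixed by 0)

#0 stroke→J1
#1 stroke→J2
#2 stroke→J3
#3 stroke→R1
#4 stroke→Sf1
#5 stroke→I1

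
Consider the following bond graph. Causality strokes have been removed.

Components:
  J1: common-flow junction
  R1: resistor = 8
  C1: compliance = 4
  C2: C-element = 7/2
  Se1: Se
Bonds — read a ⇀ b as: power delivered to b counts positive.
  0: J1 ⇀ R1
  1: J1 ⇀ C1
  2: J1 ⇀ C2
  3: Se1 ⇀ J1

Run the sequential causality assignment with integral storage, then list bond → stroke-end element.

b0 stroke→R1
b1 stroke→J1
b2 stroke→J1
b3 stroke→J1

bond 3 stroke at J1  (source Se1 imposes e)
bond 1 stroke at J1  (C1: C, integral causality)
bond 2 stroke at J1  (C2 integral (e out))
bond 0 stroke at R1  (J1: last free bond brings flow in)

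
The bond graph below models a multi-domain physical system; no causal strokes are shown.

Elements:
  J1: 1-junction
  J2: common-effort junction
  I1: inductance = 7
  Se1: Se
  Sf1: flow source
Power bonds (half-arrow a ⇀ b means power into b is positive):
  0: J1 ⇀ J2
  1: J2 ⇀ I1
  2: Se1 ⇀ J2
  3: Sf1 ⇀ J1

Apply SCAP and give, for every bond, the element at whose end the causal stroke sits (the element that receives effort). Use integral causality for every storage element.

b0 →J1
b1 →I1
b2 →J2
b3 →Sf1

β2 stroke at J2  (source Se1 imposes e)
β3 stroke at Sf1  (source Sf1 imposes f)
β0 stroke at J1  (common-f at J1 fixed by 3)
β1 stroke at I1  (J2 effort already set via bond 2)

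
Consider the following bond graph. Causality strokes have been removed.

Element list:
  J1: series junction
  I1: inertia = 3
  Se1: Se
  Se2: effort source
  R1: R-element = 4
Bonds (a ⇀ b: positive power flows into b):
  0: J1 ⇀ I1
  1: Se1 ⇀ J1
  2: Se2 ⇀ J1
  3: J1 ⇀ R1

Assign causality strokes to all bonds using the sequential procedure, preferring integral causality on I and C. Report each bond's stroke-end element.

bond 1 stroke→J1  (Se1 fixes effort; stroke away)
bond 2 stroke→J1  (Se2 fixes effort; stroke away)
bond 0 stroke→I1  (I1 integral (f out))
bond 3 stroke→J1  (common-f at J1 fixed by 0)

β0 stroke at I1
β1 stroke at J1
β2 stroke at J1
β3 stroke at J1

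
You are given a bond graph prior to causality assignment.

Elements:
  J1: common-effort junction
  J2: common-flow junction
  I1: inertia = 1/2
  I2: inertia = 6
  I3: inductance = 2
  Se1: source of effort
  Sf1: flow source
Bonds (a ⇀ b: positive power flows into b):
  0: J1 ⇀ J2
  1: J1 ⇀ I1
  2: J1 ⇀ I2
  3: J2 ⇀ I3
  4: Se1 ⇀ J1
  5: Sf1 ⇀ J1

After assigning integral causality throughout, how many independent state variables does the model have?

bond 4 |J1  (Se1 fixes effort; stroke away)
bond 5 |Sf1  (Sf1: flow source, stroke at near end)
bond 0 |J2  (common-e at J1 fixed by 4)
bond 1 |I1  (J1: bond 4 brought effort, rest push out)
bond 2 |I2  (J1: bond 4 brought effort, rest push out)
bond 3 |I3  (J2: last free bond brings flow in)

3  (I1, I2, I3 all integral)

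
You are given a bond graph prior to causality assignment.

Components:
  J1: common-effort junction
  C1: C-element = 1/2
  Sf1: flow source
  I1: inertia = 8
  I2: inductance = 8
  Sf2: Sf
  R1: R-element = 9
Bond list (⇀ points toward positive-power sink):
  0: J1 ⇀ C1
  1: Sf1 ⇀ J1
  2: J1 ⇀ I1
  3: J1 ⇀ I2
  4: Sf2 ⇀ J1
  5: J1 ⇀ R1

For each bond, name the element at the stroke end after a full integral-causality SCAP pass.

bond 1 |Sf1  (Sf1 (Sf) sets flow on bond)
bond 4 |Sf2  (Sf2 fixes flow; stroke at Sf2)
bond 0 |J1  (C1 integral (e out))
bond 2 |I1  (0-jn J1 has e-setter on 0)
bond 3 |I2  (J1 effort already set via bond 0)
bond 5 |R1  (J1: bond 0 brought effort, rest push out)

bond 0 stroke at J1
bond 1 stroke at Sf1
bond 2 stroke at I1
bond 3 stroke at I2
bond 4 stroke at Sf2
bond 5 stroke at R1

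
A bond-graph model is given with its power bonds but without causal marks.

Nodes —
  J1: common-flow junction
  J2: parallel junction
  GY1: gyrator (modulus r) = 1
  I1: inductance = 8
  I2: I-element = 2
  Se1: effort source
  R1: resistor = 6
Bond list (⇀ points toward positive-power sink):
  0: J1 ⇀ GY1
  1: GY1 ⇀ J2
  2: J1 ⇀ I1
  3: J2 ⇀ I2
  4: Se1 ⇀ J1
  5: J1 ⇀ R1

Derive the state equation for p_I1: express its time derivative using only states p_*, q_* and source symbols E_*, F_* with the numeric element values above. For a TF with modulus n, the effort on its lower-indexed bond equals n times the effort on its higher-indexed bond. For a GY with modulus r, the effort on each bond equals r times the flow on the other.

bond 4 →J1  (Se1 (Se) sets effort on bond)
bond 2 →I1  (prefer integral on I1)
bond 0 →J1  (1-jn J1 has f-setter on 2)
bond 5 →J1  (J1 flow already set via bond 2)
bond 1 →J2  (GY1: gyrator matches bond 0)
bond 3 →I2  (0-jn J2 has e-setter on 1)

dp_I1/dt = E_Se1 - 3*p_I1/4 - p_I2/2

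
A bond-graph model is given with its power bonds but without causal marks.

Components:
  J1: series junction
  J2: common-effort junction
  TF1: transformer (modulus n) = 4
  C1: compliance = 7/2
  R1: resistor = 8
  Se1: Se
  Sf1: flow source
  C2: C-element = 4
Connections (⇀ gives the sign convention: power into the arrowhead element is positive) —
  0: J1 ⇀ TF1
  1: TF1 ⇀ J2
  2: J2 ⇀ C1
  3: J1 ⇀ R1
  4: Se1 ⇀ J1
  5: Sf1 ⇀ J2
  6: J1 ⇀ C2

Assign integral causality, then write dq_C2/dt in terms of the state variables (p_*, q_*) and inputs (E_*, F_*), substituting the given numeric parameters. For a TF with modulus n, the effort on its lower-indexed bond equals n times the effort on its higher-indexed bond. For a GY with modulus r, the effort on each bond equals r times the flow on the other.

dq_C2/dt = E_Se1/8 - q_C1/7 - q_C2/32

#4 →J1  (Se1 fixes effort; stroke away)
#5 →Sf1  (Sf1 (Sf) sets flow on bond)
#2 →J2  (C1 integral (e out))
#1 →TF1  (common-e at J2 fixed by 2)
#0 →J1  (through TF1, causality passes straight; one stroke at TF1)
#6 →J1  (C2 integral (e out))
#3 →R1  (closing 1-jn rule on J1)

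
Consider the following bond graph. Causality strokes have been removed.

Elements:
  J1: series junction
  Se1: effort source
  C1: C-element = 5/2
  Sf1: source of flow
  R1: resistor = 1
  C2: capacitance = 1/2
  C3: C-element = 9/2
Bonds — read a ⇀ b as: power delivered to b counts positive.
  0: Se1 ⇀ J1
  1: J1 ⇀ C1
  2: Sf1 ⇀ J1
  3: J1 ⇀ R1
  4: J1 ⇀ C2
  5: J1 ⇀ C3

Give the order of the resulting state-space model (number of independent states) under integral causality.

bond 0 stroke→J1  (Se1: effort source, stroke at far end)
bond 2 stroke→Sf1  (Sf1 fixes flow; stroke at Sf1)
bond 1 stroke→J1  (J1: bond 2 brought flow, rest push out)
bond 3 stroke→J1  (J1: bond 2 brought flow, rest push out)
bond 4 stroke→J1  (1-jn J1 has f-setter on 2)
bond 5 stroke→J1  (J1 flow already set via bond 2)

3  (C1, C2, C3 all integral)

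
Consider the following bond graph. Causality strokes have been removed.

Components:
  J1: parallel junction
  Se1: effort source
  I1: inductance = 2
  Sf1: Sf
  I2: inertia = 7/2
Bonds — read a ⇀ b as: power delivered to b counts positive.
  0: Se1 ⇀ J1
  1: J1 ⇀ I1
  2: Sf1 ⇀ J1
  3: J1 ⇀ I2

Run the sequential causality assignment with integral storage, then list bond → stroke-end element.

β0 stroke→J1  (source Se1 imposes e)
β2 stroke→Sf1  (source Sf1 imposes f)
β1 stroke→I1  (J1: bond 0 brought effort, rest push out)
β3 stroke→I2  (common-e at J1 fixed by 0)

b0 →J1
b1 →I1
b2 →Sf1
b3 →I2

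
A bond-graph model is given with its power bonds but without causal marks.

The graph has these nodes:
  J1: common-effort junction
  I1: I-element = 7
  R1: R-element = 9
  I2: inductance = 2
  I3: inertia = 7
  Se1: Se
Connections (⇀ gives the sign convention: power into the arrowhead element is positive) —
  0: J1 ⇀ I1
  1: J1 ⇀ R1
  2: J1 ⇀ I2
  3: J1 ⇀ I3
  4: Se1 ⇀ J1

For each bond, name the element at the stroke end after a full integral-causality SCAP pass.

bond 4 stroke→J1  (Se1 (Se) sets effort on bond)
bond 0 stroke→I1  (J1: bond 4 brought effort, rest push out)
bond 1 stroke→R1  (common-e at J1 fixed by 4)
bond 2 stroke→I2  (J1: bond 4 brought effort, rest push out)
bond 3 stroke→I3  (J1 effort already set via bond 4)

#0 stroke at I1
#1 stroke at R1
#2 stroke at I2
#3 stroke at I3
#4 stroke at J1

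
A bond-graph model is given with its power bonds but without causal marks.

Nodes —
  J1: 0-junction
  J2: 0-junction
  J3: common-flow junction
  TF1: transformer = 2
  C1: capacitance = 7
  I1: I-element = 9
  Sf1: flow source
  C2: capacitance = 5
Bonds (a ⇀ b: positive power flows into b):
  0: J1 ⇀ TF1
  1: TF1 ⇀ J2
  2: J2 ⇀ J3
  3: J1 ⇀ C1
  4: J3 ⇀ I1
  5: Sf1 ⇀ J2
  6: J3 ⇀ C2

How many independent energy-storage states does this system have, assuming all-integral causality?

b5 →Sf1  (Sf1: flow source, stroke at near end)
b3 →J1  (C1 outputs effort q/C1)
b0 →TF1  (J1 effort already set via bond 3)
b1 →J2  (TF TF1: opposite of bond 0)
b2 →J3  (J2: bond 1 brought effort, rest push out)
b4 →I1  (prefer integral on I1)
b6 →J3  (J3 flow already set via bond 4)

3  (C1, C2, I1 all integral)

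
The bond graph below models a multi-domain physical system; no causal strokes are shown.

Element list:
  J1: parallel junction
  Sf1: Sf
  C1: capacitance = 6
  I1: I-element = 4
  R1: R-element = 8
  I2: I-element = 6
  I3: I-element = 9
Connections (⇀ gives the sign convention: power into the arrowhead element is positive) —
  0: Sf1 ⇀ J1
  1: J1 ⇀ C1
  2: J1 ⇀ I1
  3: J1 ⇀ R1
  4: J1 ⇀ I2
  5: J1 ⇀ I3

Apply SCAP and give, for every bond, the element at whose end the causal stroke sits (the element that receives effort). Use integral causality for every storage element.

β0 |Sf1  (Sf1: flow source, stroke at near end)
β1 |J1  (C1: C, integral causality)
β2 |I1  (0-jn J1 has e-setter on 1)
β3 |R1  (J1: bond 1 brought effort, rest push out)
β4 |I2  (J1: bond 1 brought effort, rest push out)
β5 |I3  (J1 effort already set via bond 1)

#0 |Sf1
#1 |J1
#2 |I1
#3 |R1
#4 |I2
#5 |I3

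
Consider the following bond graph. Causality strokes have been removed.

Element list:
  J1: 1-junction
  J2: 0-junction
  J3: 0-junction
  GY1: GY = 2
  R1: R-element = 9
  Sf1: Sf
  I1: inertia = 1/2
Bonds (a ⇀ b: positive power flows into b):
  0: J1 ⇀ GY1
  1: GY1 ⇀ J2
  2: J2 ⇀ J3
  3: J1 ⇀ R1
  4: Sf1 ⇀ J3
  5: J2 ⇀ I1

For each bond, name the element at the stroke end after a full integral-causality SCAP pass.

bond 0 |J1
bond 1 |J2
bond 2 |J3
bond 3 |R1
bond 4 |Sf1
bond 5 |I1

#4 |Sf1  (source Sf1 imposes f)
#2 |J3  (J3: last free bond brings effort in)
#5 |I1  (I1 integral (f out))
#1 |J2  (only one effort-in slot at J2)
#0 |J1  (GY1: gyrator matches bond 1)
#3 |R1  (only one flow-in slot at J1)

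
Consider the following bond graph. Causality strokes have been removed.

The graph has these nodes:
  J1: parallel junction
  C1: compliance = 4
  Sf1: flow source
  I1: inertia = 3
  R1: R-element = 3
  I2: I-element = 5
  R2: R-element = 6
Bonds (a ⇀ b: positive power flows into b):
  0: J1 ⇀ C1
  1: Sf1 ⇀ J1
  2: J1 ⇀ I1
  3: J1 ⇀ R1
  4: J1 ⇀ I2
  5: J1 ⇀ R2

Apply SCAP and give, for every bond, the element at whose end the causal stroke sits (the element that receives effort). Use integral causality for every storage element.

bond 1 →Sf1  (source Sf1 imposes f)
bond 0 →J1  (C1: C, integral causality)
bond 2 →I1  (J1 effort already set via bond 0)
bond 3 →R1  (J1: bond 0 brought effort, rest push out)
bond 4 →I2  (J1: bond 0 brought effort, rest push out)
bond 5 →R2  (common-e at J1 fixed by 0)

#0 |J1
#1 |Sf1
#2 |I1
#3 |R1
#4 |I2
#5 |R2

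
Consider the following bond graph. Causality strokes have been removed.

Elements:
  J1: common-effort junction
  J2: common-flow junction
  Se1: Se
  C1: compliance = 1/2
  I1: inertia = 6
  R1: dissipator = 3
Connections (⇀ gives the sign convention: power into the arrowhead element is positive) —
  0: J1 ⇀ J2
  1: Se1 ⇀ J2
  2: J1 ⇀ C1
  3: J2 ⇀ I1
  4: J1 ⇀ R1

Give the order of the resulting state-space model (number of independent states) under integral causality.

#1 stroke at J2  (source Se1 imposes e)
#2 stroke at J1  (C1: C, integral causality)
#0 stroke at J2  (J1: bond 2 brought effort, rest push out)
#4 stroke at R1  (J1: bond 2 brought effort, rest push out)
#3 stroke at I1  (only one flow-in slot at J2)

2  (C1, I1 all integral)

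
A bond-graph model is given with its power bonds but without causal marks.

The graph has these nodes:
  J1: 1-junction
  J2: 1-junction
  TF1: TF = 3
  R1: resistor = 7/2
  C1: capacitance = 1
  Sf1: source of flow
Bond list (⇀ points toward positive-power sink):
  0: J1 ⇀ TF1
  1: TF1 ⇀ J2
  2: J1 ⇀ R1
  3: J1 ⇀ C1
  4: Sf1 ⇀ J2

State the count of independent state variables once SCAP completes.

β4 →Sf1  (Sf1 fixes flow; stroke at Sf1)
β1 →J2  (common-f at J2 fixed by 4)
β0 →TF1  (through TF1, causality passes straight; one stroke at TF1)
β2 →J1  (J1 flow already set via bond 0)
β3 →J1  (J1 flow already set via bond 0)

1  (C1 all integral)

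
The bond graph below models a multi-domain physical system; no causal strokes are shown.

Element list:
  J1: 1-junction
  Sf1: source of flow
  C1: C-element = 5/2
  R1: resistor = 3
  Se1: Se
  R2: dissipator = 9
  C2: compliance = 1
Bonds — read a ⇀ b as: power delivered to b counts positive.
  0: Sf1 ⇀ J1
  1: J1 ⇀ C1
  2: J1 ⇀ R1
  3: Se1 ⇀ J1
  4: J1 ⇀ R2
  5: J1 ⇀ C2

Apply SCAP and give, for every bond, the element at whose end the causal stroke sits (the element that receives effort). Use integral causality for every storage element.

β0 stroke→Sf1
β1 stroke→J1
β2 stroke→J1
β3 stroke→J1
β4 stroke→J1
β5 stroke→J1

b0 stroke→Sf1  (source Sf1 imposes f)
b3 stroke→J1  (Se1 fixes effort; stroke away)
b1 stroke→J1  (1-jn J1 has f-setter on 0)
b2 stroke→J1  (J1: bond 0 brought flow, rest push out)
b4 stroke→J1  (J1: bond 0 brought flow, rest push out)
b5 stroke→J1  (1-jn J1 has f-setter on 0)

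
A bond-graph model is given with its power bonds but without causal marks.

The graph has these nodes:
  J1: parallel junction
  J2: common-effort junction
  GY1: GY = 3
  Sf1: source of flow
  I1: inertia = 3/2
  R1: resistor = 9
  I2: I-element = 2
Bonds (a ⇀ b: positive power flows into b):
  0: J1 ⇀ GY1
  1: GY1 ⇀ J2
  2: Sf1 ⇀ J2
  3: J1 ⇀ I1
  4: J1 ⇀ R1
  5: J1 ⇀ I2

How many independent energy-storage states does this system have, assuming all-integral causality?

2  (I1, I2 all integral)

b2 →Sf1  (Sf1 fixes flow; stroke at Sf1)
b1 →J2  (J2 needs exactly one e-in)
b0 →J1  (GY1: gyrator matches bond 1)
b3 →I1  (J1: bond 0 brought effort, rest push out)
b4 →R1  (common-e at J1 fixed by 0)
b5 →I2  (J1 effort already set via bond 0)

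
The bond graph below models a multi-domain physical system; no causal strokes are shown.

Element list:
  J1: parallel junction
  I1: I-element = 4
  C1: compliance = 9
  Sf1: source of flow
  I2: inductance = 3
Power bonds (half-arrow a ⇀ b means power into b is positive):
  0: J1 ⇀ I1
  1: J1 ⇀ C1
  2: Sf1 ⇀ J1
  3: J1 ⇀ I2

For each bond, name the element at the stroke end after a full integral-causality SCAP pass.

b2 |Sf1  (Sf1 (Sf) sets flow on bond)
b0 |I1  (I1: I, integral causality)
b1 |J1  (C1: C, integral causality)
b3 |I2  (J1: bond 1 brought effort, rest push out)

bond 0 →I1
bond 1 →J1
bond 2 →Sf1
bond 3 →I2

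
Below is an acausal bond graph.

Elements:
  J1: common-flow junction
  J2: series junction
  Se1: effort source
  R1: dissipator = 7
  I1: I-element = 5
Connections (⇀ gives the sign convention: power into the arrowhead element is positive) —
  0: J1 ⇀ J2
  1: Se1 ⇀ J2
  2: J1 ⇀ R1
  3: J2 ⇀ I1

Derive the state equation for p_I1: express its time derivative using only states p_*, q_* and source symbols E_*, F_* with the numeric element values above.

dp_I1/dt = E_Se1 - 7*p_I1/5

bond 1 |J2  (source Se1 imposes e)
bond 3 |I1  (I1: I, integral causality)
bond 0 |J2  (common-f at J2 fixed by 3)
bond 2 |J1  (common-f at J1 fixed by 0)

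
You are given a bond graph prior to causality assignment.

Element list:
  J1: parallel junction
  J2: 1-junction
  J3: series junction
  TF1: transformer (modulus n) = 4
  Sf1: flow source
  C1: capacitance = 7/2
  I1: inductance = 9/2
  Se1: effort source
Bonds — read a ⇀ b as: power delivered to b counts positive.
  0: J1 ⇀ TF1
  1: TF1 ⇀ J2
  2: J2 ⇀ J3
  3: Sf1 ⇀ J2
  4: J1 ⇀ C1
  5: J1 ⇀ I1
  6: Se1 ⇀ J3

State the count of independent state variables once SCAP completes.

2  (C1, I1 all integral)

#3 stroke→Sf1  (Sf1 (Sf) sets flow on bond)
#6 stroke→J3  (Se1 (Se) sets effort on bond)
#1 stroke→J2  (J2: bond 3 brought flow, rest push out)
#2 stroke→J2  (J2 flow already set via bond 3)
#0 stroke→TF1  (TF1 one-in-one-out from 1)
#4 stroke→J1  (C1 integral (e out))
#5 stroke→I1  (J1: bond 4 brought effort, rest push out)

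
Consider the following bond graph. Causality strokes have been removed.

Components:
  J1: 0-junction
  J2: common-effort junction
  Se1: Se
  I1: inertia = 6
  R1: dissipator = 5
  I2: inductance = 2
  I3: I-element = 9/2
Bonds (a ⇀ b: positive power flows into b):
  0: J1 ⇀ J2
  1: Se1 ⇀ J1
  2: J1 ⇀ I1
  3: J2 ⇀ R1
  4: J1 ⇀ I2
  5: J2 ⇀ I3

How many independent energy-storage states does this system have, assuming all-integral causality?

3  (I1, I2, I3 all integral)

bond 1 |J1  (Se1: effort source, stroke at far end)
bond 0 |J2  (0-jn J1 has e-setter on 1)
bond 2 |I1  (J1 effort already set via bond 1)
bond 4 |I2  (0-jn J1 has e-setter on 1)
bond 3 |R1  (J2: bond 0 brought effort, rest push out)
bond 5 |I3  (0-jn J2 has e-setter on 0)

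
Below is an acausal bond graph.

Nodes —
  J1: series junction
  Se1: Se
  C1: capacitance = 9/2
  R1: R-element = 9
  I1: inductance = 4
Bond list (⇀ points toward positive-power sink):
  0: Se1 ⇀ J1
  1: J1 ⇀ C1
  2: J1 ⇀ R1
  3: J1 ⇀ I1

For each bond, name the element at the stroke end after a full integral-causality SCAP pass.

#0 stroke at J1
#1 stroke at J1
#2 stroke at J1
#3 stroke at I1

bond 0 stroke→J1  (source Se1 imposes e)
bond 1 stroke→J1  (prefer integral on C1)
bond 3 stroke→I1  (I1: I, integral causality)
bond 2 stroke→J1  (J1 flow already set via bond 3)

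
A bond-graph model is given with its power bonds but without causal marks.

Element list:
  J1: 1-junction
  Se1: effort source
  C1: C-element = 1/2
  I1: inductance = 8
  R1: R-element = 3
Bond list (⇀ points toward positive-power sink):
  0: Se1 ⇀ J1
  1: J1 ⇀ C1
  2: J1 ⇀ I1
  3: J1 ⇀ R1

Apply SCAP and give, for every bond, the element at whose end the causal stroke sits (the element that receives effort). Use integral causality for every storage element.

#0 →J1
#1 →J1
#2 →I1
#3 →J1

bond 0 stroke at J1  (Se1: effort source, stroke at far end)
bond 1 stroke at J1  (C1: C, integral causality)
bond 2 stroke at I1  (prefer integral on I1)
bond 3 stroke at J1  (J1: bond 2 brought flow, rest push out)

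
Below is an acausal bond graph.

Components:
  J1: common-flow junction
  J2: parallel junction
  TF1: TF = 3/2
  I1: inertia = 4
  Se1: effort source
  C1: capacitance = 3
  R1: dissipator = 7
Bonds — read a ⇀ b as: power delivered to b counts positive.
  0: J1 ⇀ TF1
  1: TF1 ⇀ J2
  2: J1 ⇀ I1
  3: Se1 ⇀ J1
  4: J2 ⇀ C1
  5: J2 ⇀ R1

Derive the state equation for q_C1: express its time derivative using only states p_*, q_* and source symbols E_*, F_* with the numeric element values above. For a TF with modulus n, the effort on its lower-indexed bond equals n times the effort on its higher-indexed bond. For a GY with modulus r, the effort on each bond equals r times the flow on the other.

dq_C1/dt = 3*p_I1/8 - q_C1/21

b3 |J1  (Se1 fixes effort; stroke away)
b2 |I1  (I1 integral (f out))
b0 |J1  (common-f at J1 fixed by 2)
b1 |TF1  (TF TF1: opposite of bond 0)
b4 |J2  (C1 integral (e out))
b5 |R1  (J2 effort already set via bond 4)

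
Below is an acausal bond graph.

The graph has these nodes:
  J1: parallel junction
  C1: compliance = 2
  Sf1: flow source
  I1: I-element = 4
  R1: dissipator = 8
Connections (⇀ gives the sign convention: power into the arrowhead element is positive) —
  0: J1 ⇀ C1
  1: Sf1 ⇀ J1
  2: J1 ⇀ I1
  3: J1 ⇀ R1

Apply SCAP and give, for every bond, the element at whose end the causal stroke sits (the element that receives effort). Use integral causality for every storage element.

β0 stroke→J1
β1 stroke→Sf1
β2 stroke→I1
β3 stroke→R1

b1 stroke→Sf1  (source Sf1 imposes f)
b0 stroke→J1  (C1: C, integral causality)
b2 stroke→I1  (J1: bond 0 brought effort, rest push out)
b3 stroke→R1  (common-e at J1 fixed by 0)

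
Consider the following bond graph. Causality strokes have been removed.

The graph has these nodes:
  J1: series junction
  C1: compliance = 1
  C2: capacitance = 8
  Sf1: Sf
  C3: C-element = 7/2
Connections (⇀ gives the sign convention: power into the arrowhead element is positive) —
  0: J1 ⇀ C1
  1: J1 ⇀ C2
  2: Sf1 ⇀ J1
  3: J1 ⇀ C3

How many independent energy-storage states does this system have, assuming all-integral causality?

3  (C1, C2, C3 all integral)

β2 stroke→Sf1  (source Sf1 imposes f)
β0 stroke→J1  (common-f at J1 fixed by 2)
β1 stroke→J1  (1-jn J1 has f-setter on 2)
β3 stroke→J1  (J1: bond 2 brought flow, rest push out)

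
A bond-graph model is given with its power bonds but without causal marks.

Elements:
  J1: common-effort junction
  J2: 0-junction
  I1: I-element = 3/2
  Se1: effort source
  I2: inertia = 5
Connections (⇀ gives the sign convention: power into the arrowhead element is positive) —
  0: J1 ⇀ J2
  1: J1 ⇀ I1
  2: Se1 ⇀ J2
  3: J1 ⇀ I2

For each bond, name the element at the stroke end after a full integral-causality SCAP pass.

#0 stroke at J1
#1 stroke at I1
#2 stroke at J2
#3 stroke at I2

b2 →J2  (source Se1 imposes e)
b0 →J1  (common-e at J2 fixed by 2)
b1 →I1  (0-jn J1 has e-setter on 0)
b3 →I2  (J1: bond 0 brought effort, rest push out)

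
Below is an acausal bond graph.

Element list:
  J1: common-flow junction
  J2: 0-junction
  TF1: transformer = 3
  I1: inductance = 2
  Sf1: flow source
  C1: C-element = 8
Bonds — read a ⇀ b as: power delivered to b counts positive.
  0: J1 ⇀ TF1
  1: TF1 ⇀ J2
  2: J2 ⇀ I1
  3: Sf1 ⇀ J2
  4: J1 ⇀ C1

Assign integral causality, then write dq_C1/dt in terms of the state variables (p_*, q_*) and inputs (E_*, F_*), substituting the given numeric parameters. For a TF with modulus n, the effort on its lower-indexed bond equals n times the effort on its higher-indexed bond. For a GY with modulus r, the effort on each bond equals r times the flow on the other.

dq_C1/dt = -F_Sf1/3 + p_I1/6

β3 stroke→Sf1  (Sf1: flow source, stroke at near end)
β2 stroke→I1  (I1: I, integral causality)
β1 stroke→J2  (only one effort-in slot at J2)
β0 stroke→TF1  (TF1 one-in-one-out from 1)
β4 stroke→J1  (common-f at J1 fixed by 0)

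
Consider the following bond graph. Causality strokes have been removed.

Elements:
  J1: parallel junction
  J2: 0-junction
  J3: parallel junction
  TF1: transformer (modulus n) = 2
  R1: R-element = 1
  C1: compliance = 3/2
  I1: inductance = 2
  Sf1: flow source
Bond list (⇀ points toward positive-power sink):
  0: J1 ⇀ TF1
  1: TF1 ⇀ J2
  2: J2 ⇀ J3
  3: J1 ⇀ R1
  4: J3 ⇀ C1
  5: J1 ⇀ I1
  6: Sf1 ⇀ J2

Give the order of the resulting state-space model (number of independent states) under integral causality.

#6 |Sf1  (Sf1 fixes flow; stroke at Sf1)
#4 |J3  (C1 outputs effort q/C1)
#2 |J2  (J3: bond 4 brought effort, rest push out)
#1 |TF1  (J2: bond 2 brought effort, rest push out)
#0 |J1  (through TF1, causality passes straight; one stroke at TF1)
#3 |R1  (J1: bond 0 brought effort, rest push out)
#5 |I1  (J1: bond 0 brought effort, rest push out)

2  (C1, I1 all integral)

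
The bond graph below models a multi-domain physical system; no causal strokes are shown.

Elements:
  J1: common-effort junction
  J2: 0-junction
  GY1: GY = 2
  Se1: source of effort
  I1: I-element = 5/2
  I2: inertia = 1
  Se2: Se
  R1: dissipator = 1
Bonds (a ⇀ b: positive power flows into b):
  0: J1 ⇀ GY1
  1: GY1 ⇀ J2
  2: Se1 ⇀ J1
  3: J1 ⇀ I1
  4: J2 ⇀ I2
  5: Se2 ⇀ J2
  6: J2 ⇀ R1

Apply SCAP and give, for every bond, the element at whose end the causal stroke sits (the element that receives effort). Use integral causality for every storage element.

b2 stroke→J1  (Se1 fixes effort; stroke away)
b5 stroke→J2  (Se2 fixes effort; stroke away)
b0 stroke→GY1  (J1: bond 2 brought effort, rest push out)
b3 stroke→I1  (J1 effort already set via bond 2)
b1 stroke→GY1  (0-jn J2 has e-setter on 5)
b4 stroke→I2  (0-jn J2 has e-setter on 5)
b6 stroke→R1  (common-e at J2 fixed by 5)

b0 →GY1
b1 →GY1
b2 →J1
b3 →I1
b4 →I2
b5 →J2
b6 →R1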